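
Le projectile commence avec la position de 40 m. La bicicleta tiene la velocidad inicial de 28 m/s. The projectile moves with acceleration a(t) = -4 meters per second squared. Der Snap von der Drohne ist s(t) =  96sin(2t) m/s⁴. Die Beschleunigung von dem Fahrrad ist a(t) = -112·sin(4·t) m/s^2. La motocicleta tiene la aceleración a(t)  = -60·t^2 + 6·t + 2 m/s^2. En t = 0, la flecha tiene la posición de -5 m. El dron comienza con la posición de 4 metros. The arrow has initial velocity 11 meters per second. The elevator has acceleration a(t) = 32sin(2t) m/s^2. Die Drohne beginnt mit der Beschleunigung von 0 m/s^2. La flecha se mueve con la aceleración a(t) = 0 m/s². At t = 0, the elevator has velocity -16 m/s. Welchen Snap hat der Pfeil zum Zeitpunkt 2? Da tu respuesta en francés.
Nous devons dériver notre équation de l'accélération a(t) = 0 2 fois. La dérivée de l'accélération donne le jerk: j(t) = 0. En dérivant le jerk, nous obtenons le snap: s(t) = 0. Nous avons le snap s(t) = 0. En substituant t = 2: s(2) = 0.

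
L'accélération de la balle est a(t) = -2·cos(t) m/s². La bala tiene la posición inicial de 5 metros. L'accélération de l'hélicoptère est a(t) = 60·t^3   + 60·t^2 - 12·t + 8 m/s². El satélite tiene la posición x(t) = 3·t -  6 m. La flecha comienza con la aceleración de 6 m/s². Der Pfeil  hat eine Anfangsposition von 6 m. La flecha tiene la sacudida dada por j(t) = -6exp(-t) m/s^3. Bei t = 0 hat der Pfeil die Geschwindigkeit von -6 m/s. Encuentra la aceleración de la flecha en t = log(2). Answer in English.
To solve this, we need to take 1 integral of our jerk equation j(t) = -6·exp(-t). Finding the integral of j(t) and using a(0) = 6: a(t) = 6·exp(-t). Using a(t) = 6·exp(-t) and substituting t = log(2), we find a = 3.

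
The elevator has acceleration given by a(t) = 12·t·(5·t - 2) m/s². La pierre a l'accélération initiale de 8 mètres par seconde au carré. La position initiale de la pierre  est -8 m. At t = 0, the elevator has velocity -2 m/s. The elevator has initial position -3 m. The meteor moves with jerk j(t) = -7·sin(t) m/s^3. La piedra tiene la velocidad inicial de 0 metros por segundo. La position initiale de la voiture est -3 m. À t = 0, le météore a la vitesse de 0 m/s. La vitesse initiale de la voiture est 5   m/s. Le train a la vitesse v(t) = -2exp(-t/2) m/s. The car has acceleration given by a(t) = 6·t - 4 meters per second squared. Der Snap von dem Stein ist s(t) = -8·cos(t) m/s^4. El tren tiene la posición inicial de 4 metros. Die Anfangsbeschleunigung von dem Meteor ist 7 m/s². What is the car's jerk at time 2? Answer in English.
We must differentiate our acceleration equation a(t) = 6·t - 4 1 time. Taking d/dt of a(t), we find j(t) = 6. We have jerk j(t) = 6. Substituting t = 2: j(2) = 6.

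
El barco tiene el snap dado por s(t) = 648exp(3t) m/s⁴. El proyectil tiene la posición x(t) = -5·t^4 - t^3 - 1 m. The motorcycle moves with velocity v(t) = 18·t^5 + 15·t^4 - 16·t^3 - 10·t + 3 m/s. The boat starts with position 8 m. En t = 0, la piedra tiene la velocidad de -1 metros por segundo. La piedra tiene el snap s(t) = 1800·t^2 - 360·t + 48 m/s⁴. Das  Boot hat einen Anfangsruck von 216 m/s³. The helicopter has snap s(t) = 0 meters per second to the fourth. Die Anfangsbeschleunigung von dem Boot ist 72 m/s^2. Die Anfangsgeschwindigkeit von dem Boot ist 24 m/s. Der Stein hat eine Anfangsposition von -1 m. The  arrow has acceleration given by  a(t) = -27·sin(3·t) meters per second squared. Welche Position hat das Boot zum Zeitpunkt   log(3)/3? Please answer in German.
Um dies zu lösen, müssen wir 4 Stammfunktionen unserer Gleichung für den Snap s(t) = 648·exp(3·t) finden. Durch Integration von dem Snap und Verwendung der Anfangsbedingung j(0) = 216, erhalten wir j(t) = 216·exp(3·t). Durch Integration von dem Ruck und Verwendung der Anfangsbedingung a(0) = 72, erhalten wir a(t) = 72·exp(3·t). Mit ∫a(t)dt und Anwendung von v(0) = 24, finden wir v(t) = 24·exp(3·t). Mit ∫v(t)dt und Anwendung von x(0) = 8, finden wir x(t) = 8·exp(3·t). Aus der Gleichung für die Position x(t) = 8·exp(3·t), setzen wir t = log(3)/3 ein und erhalten x = 24.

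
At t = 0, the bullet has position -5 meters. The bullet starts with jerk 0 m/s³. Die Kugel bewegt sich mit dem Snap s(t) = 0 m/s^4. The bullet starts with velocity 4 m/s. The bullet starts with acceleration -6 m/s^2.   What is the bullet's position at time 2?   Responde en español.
Para resolver esto, necesitamos tomar 4 antiderivadas de nuestra ecuación del snap s(t) = 0. La antiderivada del snap es la sacudida. Usando j(0) = 0, obtenemos j(t) = 0. Integrando la sacudida y usando la condición inicial a(0) = -6, obtenemos a(t) = -6. Tomando ∫a(t)dt y aplicando v(0) = 4, encontramos v(t) = 4 - 6·t. La integral de la velocidad es la posición. Usando x(0) = -5, obtenemos x(t) = -3·t^2 + 4·t - 5. Tenemos la posición x(t) = -3·t^2 + 4·t - 5. Sustituyendo t = 2: x(2) = -9.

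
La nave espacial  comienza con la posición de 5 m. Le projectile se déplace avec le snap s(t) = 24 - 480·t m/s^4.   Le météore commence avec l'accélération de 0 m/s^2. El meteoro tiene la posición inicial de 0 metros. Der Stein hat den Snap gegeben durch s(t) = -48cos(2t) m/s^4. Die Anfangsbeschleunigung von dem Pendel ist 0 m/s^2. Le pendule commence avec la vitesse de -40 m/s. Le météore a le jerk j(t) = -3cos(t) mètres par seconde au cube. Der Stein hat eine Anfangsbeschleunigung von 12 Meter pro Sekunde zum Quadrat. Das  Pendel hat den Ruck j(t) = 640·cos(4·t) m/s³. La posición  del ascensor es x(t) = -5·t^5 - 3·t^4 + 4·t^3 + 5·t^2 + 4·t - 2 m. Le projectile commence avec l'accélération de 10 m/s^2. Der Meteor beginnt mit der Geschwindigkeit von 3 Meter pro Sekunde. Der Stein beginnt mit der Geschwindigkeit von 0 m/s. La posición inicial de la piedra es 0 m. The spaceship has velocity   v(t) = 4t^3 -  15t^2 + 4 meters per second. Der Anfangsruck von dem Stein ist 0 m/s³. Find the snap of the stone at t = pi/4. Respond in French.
En utilisant s(t) = -48·cos(2·t) et en substituant t = pi/4, nous trouvons s = 0.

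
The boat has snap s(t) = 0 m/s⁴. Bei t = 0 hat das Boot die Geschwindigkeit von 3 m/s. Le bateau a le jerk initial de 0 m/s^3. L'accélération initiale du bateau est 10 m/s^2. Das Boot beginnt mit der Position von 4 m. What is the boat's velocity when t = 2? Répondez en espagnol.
Para resolver esto, necesitamos tomar 3 integrales de nuestra ecuación del snap s(t) = 0. Integrando el snap y usando la condición inicial j(0) = 0, obtenemos j(t) = 0. Integrando la sacudida y usando la condición inicial a(0) = 10, obtenemos a(t) = 10. La integral de la aceleración, con v(0) = 3, da la velocidad: v(t) = 10·t + 3. Usando v(t) = 10·t + 3 y sustituyendo t = 2, encontramos v = 23.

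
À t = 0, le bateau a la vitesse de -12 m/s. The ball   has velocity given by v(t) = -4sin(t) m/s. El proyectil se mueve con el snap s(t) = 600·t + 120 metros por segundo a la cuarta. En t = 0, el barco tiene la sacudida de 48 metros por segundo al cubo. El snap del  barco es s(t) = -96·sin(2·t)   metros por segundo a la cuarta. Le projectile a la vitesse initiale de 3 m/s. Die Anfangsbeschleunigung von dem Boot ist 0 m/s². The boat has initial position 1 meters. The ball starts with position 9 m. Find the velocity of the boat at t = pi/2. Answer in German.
Um dies zu lösen, müssen wir 3 Integrale unserer Gleichung für den Snap s(t) = -96·sin(2·t) finden. Die Stammfunktion von dem Snap ist der Ruck. Mit j(0) = 48 erhalten wir j(t) = 48·cos(2·t). Die Stammfunktion von dem Ruck ist die Beschleunigung. Mit a(0) = 0 erhalten wir a(t) = 24·sin(2·t). Durch Integration von der Beschleunigung und Verwendung der Anfangsbedingung v(0) = -12, erhalten wir v(t) = -12·cos(2·t). Mit v(t) = -12·cos(2·t) und Einsetzen von t = pi/2, finden wir v = 12.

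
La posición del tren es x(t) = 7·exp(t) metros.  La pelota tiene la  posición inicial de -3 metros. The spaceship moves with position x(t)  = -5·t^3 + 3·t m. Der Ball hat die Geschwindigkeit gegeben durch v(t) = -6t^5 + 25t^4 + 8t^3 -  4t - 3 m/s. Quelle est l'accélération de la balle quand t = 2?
En partant de la vitesse v(t) = -6·t^5 + 25·t^4 + 8·t^3 - 4·t - 3, nous prenons 1 dérivée. En prenant d/dt de v(t), nous trouvons a(t) = -30·t^4 + 100·t^3 + 24·t^2 - 4. Nous avons l'accélération a(t) = -30·t^4 + 100·t^3 + 24·t^2 - 4. En substituant t = 2: a(2) = 412.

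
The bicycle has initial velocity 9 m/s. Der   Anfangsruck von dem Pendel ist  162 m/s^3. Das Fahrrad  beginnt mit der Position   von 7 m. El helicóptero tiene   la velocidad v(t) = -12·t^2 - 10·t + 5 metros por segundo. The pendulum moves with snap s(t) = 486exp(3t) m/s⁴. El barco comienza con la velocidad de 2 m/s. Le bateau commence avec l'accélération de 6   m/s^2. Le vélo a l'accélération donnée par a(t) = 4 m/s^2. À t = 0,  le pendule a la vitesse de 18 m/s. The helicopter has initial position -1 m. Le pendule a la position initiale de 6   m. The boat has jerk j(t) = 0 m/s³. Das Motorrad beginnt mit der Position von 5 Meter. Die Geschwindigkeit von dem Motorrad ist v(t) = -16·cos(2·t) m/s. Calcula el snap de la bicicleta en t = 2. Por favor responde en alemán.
Wir müssen unsere Gleichung für die Beschleunigung a(t) = 4 2-mal ableiten. Die Ableitung von der Beschleunigung ergibt den Ruck: j(t) = 0. Die Ableitung von dem Ruck ergibt den Snap: s(t) = 0. Mit s(t) = 0 und Einsetzen von t = 2, finden wir s = 0.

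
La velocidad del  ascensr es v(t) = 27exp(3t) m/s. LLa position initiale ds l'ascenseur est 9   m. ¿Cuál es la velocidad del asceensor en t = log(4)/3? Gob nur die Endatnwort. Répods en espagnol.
v(log(4)/3) = 108.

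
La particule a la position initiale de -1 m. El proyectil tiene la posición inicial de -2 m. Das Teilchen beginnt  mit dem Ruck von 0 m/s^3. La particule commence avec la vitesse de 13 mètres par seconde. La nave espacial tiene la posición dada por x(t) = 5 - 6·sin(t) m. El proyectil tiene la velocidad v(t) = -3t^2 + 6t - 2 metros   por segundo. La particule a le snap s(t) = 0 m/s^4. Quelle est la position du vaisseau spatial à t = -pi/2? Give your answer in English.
Using x(t) = 5 - 6·sin(t) and substituting t = -pi/2, we find x = 11.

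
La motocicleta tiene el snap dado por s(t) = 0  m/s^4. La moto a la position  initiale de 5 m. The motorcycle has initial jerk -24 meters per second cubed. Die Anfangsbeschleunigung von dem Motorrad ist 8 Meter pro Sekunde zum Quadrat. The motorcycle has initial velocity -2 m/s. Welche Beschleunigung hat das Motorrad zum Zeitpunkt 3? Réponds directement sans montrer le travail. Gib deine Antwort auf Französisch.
À t = 3, a = -64.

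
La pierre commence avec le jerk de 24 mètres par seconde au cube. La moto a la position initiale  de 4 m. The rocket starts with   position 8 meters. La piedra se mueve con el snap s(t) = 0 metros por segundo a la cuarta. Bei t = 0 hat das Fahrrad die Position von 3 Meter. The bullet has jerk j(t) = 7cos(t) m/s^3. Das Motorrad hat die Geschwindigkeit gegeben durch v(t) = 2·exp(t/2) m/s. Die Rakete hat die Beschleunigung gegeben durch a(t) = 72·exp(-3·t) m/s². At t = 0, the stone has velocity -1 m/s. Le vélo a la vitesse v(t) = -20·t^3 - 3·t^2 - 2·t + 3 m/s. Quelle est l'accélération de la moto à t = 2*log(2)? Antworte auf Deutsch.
Wir müssen unsere Gleichung für die Geschwindigkeit v(t) = 2·exp(t/2) 1-mal ableiten. Durch Ableiten von der Geschwindigkeit erhalten wir die Beschleunigung: a(t) = exp(t/2). Mit a(t) = exp(t/2) und Einsetzen von t = 2*log(2), finden wir a = 2.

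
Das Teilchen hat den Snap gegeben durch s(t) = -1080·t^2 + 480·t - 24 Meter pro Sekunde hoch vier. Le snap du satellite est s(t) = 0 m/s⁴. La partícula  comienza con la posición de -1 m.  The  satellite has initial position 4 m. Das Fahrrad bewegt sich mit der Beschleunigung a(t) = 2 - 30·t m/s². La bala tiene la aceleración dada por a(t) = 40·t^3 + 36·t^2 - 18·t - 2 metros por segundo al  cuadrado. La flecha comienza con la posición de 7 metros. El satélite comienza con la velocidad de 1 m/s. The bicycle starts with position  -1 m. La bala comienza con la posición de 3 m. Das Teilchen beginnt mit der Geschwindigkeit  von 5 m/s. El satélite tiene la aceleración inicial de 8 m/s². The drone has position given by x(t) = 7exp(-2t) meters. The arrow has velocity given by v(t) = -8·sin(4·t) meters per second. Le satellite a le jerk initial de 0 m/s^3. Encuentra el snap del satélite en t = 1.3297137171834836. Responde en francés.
En utilisant s(t) = 0 et en substituant t = 1.3297137171834836, nous trouvons s = 0.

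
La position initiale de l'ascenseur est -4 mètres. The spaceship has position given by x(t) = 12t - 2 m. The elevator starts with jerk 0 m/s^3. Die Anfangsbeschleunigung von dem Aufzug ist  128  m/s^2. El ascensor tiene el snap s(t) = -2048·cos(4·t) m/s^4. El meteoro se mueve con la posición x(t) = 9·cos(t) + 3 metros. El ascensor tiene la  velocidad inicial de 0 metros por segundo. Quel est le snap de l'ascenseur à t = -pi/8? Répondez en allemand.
Wir haben den Snap s(t) = -2048·cos(4·t). Durch Einsetzen von t = -pi/8: s(-pi/8) = 0.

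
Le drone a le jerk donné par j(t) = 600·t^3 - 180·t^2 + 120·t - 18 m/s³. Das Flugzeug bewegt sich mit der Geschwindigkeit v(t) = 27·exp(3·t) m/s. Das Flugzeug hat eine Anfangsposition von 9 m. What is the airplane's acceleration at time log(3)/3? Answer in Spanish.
Para resolver esto, necesitamos tomar 1 derivada de nuestra ecuación de la velocidad v(t) = 27·exp(3·t). Tomando d/dt de v(t), encontramos a(t) = 81·exp(3·t). Usando a(t) = 81·exp(3·t) y sustituyendo t = log(3)/3, encontramos a = 243.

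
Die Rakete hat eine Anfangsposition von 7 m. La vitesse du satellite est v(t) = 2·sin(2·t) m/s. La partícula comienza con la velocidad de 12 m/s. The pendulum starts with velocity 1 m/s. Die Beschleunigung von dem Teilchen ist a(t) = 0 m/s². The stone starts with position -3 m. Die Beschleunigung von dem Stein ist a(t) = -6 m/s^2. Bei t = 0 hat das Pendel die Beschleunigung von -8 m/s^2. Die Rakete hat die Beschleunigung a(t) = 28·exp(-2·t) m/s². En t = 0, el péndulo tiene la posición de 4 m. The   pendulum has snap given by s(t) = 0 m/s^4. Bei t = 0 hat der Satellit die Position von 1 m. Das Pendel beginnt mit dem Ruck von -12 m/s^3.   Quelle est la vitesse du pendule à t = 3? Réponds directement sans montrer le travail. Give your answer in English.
The velocity at t = 3 is v = -77.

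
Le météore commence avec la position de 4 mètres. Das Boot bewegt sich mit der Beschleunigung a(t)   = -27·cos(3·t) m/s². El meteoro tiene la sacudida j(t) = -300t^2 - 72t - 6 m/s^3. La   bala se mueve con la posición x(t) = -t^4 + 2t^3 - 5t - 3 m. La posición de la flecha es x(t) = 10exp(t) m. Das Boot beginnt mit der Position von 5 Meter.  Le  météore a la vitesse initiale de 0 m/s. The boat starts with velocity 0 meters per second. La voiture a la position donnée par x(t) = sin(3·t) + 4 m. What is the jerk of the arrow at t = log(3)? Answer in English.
To solve this, we need to take 3 derivatives of our position equation x(t) = 10·exp(t). The derivative of position gives velocity: v(t) = 10·exp(t). The derivative of velocity gives acceleration: a(t) = 10·exp(t). Differentiating acceleration, we get jerk: j(t) = 10·exp(t). From the given jerk equation j(t) = 10·exp(t), we substitute t = log(3) to get j = 30.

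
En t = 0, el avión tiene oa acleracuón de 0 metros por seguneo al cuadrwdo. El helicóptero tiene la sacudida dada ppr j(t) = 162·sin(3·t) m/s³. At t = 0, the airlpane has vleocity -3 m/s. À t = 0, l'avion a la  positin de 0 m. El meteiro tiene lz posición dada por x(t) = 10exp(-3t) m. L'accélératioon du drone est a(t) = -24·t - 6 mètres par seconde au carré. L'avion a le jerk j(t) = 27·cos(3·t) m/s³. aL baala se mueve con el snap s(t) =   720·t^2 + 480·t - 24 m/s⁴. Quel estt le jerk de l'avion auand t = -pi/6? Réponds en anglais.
We have jerk j(t) = 27·cos(3·t). Substituting t = -pi/6: j(-pi/6) = 0.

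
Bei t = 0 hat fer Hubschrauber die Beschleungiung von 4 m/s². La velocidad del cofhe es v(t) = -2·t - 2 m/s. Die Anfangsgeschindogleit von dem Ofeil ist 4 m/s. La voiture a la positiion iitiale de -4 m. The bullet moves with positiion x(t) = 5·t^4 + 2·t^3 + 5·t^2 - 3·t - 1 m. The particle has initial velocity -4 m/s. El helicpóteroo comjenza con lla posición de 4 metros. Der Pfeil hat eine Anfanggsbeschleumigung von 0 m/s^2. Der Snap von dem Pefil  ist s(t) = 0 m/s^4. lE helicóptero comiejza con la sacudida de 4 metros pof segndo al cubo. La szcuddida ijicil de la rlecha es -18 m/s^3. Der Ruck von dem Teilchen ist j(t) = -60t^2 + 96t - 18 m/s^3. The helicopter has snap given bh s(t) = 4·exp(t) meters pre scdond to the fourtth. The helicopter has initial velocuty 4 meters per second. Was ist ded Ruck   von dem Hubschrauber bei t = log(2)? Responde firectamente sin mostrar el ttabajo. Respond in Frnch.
La réponse est 8.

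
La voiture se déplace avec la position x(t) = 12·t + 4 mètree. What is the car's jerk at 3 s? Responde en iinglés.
Starting from position x(t) = 12·t + 4, we take 3 derivatives. The derivative of position gives velocity: v(t) = 12. Taking d/dt of v(t), we find a(t) = 0. Taking d/dt of a(t), we find j(t) = 0. Using j(t) = 0 and substituting t = 3, we find j = 0.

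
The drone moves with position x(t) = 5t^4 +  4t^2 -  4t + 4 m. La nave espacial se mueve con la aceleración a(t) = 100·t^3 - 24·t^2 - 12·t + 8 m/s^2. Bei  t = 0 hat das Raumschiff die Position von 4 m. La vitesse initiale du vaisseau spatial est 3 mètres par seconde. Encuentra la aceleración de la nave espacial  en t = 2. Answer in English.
From the given acceleration equation a(t) = 100·t^3 - 24·t^2 - 12·t + 8, we substitute t = 2 to get a = 688.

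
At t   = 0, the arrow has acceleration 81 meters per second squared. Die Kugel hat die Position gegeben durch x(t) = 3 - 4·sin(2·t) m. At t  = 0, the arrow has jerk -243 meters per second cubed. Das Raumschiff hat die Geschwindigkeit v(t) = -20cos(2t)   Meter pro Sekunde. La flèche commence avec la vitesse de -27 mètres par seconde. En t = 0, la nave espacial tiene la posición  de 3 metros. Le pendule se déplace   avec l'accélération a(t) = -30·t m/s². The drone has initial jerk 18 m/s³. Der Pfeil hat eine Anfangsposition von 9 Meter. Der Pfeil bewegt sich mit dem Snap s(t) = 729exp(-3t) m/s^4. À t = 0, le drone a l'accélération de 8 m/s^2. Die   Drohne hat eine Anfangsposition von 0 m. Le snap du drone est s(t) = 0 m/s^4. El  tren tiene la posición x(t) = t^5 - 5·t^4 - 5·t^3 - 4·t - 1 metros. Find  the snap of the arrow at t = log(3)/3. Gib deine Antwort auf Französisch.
Nous avons le snap s(t) = 729·exp(-3·t). En substituant t = log(3)/3: s(log(3)/3) = 243.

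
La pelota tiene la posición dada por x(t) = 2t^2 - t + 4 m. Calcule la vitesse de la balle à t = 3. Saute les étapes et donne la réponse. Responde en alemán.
v(3) = 11.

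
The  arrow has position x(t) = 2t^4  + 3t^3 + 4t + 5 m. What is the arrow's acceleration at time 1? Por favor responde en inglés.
Starting from position x(t) = 2·t^4 + 3·t^3 + 4·t + 5, we take 2 derivatives. The derivative of position gives velocity: v(t) = 8·t^3 + 9·t^2 + 4. The derivative of velocity gives acceleration: a(t) = 24·t^2 + 18·t. Using a(t) = 24·t^2 + 18·t and substituting t = 1, we find a = 42.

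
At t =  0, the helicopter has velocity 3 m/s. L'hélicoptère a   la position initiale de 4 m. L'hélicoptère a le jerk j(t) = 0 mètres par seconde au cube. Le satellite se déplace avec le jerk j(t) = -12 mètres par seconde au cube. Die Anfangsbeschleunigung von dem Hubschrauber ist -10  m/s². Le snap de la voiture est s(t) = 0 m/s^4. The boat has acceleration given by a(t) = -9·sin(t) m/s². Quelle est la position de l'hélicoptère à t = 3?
Nous devons trouver la primitive de notre équation du jerk j(t) = 0 3 fois. En intégrant le jerk et en utilisant la condition initiale a(0) = -10, nous obtenons a(t) = -10. En intégrant l'accélération et en utilisant la condition initiale v(0) = 3, nous obtenons v(t) = 3 - 10·t. La primitive de la vitesse est la position. En utilisant x(0) = 4, nous obtenons x(t) = -5·t^2 + 3·t + 4. De l'équation de la position x(t) = -5·t^2 + 3·t + 4, nous substituons t = 3 pour obtenir x = -32.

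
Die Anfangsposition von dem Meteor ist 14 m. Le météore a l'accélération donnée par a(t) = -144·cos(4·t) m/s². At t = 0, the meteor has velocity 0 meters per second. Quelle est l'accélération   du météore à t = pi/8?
En utilisant a(t) = -144·cos(4·t) et en substituant t = pi/8, nous trouvons a = 0.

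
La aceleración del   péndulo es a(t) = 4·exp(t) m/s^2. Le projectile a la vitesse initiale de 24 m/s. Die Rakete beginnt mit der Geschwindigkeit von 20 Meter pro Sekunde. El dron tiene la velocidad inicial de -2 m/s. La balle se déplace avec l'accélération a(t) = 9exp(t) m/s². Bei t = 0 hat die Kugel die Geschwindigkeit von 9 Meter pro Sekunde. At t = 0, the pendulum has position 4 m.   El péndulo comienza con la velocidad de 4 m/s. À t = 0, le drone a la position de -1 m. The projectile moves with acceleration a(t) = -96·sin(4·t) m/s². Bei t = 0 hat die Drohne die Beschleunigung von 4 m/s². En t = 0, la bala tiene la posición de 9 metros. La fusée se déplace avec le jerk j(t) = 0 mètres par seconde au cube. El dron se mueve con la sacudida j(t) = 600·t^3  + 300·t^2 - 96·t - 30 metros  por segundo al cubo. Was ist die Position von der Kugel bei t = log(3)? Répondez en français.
Nous devons intégrer notre équation de l'accélération a(t) = 9·exp(t) 2 fois. La primitive de l'accélération est la vitesse. En utilisant v(0) = 9, nous obtenons v(t) = 9·exp(t). En intégrant la vitesse et en utilisant la condition initiale x(0) = 9, nous obtenons x(t) = 9·exp(t). De l'équation de la position x(t) = 9·exp(t), nous substituons t = log(3) pour obtenir x = 27.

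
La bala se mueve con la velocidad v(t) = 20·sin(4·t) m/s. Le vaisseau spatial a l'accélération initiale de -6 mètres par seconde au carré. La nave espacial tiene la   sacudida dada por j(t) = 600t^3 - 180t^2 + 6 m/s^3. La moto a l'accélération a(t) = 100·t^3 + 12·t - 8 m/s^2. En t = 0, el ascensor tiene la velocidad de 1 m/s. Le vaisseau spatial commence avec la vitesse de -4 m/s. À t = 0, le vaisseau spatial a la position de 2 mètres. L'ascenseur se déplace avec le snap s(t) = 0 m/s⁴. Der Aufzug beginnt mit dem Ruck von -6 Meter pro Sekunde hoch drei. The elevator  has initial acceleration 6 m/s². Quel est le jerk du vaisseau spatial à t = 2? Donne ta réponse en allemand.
Aus der Gleichung für den Ruck j(t) = 600·t^3 - 180·t^2 + 6, setzen wir t = 2 ein und erhalten j = 4086.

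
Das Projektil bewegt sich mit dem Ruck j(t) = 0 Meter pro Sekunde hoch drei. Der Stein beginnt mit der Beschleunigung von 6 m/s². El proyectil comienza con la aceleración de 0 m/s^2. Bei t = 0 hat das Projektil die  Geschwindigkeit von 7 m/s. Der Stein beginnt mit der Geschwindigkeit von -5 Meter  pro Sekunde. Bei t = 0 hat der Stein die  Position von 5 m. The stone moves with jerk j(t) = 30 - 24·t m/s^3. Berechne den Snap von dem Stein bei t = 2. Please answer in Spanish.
Partiendo de la sacudida j(t) = 30 - 24·t, tomamos 1 derivada. La derivada de la sacudida da el snap: s(t) = -24. Tenemos el snap s(t) = -24. Sustituyendo t = 2: s(2) = -24.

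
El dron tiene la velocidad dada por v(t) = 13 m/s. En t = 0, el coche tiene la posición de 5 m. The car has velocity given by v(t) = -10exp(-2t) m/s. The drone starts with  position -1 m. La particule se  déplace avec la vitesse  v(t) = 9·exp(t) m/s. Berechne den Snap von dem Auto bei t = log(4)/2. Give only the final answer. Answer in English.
The snap at t = log(4)/2 is s = 20.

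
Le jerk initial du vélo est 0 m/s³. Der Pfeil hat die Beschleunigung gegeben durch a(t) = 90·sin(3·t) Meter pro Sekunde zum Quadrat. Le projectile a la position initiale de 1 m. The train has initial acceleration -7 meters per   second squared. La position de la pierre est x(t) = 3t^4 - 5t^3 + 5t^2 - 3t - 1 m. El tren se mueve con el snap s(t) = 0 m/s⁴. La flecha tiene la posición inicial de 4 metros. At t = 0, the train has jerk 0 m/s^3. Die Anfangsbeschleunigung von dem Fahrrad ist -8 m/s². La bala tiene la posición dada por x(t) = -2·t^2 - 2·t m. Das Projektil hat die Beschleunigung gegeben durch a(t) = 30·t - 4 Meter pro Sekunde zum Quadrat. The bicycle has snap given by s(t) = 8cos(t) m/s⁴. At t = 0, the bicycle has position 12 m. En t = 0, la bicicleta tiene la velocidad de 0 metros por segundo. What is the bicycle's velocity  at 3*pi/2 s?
To solve this, we need to take 3 integrals of our snap equation s(t) = 8·cos(t). The integral of snap, with j(0) = 0, gives jerk: j(t) = 8·sin(t). Integrating jerk and using the initial condition a(0) = -8, we get a(t) = -8·cos(t). The antiderivative of acceleration, with v(0) = 0, gives velocity: v(t) = -8·sin(t). Using v(t) = -8·sin(t) and substituting t = 3*pi/2, we find v = 8.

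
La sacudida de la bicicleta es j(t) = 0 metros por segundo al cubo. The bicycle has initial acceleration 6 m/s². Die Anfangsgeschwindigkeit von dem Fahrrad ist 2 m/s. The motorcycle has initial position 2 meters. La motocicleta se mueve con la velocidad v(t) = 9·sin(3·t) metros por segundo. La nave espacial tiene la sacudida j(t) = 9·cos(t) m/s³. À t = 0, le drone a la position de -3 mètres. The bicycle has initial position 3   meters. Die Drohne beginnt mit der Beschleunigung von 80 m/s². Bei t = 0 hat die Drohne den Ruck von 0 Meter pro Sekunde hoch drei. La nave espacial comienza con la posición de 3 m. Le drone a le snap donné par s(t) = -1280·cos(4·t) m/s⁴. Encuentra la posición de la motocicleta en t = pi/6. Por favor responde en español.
Debemos encontrar la integral de nuestra ecuación de la velocidad v(t) = 9·sin(3·t) 1 vez. Integrando la velocidad y usando la condición inicial x(0) = 2, obtenemos x(t) = 5 - 3·cos(3·t). De la ecuación de la posición x(t) = 5 - 3·cos(3·t), sustituimos t = pi/6 para obtener x = 5.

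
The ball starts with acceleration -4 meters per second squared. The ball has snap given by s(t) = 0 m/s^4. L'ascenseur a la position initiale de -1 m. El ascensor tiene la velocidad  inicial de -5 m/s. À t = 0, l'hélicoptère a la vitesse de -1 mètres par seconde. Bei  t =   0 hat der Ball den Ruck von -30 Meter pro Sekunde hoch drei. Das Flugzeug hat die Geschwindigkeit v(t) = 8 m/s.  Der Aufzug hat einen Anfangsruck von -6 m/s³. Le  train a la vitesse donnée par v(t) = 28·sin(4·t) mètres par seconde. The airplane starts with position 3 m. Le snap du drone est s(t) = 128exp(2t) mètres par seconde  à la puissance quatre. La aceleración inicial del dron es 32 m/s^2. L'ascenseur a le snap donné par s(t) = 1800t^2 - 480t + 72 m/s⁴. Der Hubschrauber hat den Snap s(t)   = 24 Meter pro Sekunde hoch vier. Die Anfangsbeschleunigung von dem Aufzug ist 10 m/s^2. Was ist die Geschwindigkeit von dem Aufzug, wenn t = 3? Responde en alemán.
Wir müssen das Integral unserer Gleichung für den Snap s(t) = 1800·t^2 - 480·t + 72 3-mal finden. Durch Integration von dem Snap und Verwendung der Anfangsbedingung j(0) = -6, erhalten wir j(t) = 600·t^3 - 240·t^2 + 72·t - 6. Mit ∫j(t)dt und Anwendung von a(0) = 10, finden wir a(t) = 150·t^4 - 80·t^3 + 36·t^2 - 6·t + 10. Die Stammfunktion von der Beschleunigung ist die Geschwindigkeit. Mit v(0) = -5 erhalten wir v(t) = 30·t^5 - 20·t^4 + 12·t^3 - 3·t^2 + 10·t - 5. Mit v(t) = 30·t^5 - 20·t^4 + 12·t^3 - 3·t^2 + 10·t - 5 und Einsetzen von t = 3, finden wir v = 5992.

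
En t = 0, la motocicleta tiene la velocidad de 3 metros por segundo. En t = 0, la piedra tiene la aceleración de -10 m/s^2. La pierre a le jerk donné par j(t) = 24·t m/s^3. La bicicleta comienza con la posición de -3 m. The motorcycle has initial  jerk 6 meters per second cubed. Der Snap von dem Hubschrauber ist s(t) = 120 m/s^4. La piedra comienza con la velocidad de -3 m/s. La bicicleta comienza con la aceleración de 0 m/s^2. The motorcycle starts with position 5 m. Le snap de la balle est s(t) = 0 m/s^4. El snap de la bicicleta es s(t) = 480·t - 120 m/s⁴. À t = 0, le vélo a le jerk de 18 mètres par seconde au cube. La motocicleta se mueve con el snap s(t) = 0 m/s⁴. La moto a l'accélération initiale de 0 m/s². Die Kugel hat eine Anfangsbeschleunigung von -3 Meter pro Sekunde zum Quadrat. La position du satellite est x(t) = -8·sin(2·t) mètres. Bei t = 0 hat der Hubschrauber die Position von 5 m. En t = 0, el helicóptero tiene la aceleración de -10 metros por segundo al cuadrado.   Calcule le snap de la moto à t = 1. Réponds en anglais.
We have snap s(t) = 0. Substituting t = 1: s(1) = 0.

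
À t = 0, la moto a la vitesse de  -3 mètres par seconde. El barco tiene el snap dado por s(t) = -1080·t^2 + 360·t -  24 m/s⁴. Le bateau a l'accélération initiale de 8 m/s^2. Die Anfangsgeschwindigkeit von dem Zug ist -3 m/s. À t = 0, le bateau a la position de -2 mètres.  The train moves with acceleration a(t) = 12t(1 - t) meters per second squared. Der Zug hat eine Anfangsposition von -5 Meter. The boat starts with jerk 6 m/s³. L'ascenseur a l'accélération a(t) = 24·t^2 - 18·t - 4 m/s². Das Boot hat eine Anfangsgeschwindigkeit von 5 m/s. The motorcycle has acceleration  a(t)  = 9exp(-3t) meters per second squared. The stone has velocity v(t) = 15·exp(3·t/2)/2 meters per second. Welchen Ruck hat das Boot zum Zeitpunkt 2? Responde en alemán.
Wir müssen unsere Gleichung für den Snap s(t) = -1080·t^2 + 360·t - 24 1-mal integrieren. Das Integral von dem Snap, mit j(0) = 6, ergibt den Ruck: j(t) = -360·t^3 + 180·t^2 - 24·t + 6. Aus der Gleichung für den Ruck j(t) = -360·t^3 + 180·t^2 - 24·t + 6, setzen wir t = 2 ein und erhalten j = -2202.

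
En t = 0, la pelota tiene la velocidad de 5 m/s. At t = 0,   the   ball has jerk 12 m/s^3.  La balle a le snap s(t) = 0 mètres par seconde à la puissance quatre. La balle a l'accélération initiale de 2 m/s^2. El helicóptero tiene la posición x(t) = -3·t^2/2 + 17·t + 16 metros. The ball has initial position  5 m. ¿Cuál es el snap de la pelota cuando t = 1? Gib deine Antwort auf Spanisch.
Tenemos el snap s(t) = 0. Sustituyendo t = 1: s(1) = 0.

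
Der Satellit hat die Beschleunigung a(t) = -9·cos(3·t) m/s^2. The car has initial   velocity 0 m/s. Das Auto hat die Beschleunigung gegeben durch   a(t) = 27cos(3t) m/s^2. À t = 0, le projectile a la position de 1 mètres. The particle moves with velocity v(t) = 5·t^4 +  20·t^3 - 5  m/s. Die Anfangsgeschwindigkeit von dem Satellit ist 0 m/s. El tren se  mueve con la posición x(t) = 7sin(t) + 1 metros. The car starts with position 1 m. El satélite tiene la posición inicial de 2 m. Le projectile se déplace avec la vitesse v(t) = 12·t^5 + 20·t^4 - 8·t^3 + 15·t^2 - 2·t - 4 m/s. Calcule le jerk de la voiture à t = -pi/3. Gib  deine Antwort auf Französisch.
Pour résoudre ceci, nous devons prendre 1 dérivée de notre équation de l'accélération a(t) = 27·cos(3·t). En prenant d/dt de a(t), nous trouvons j(t) = -81·sin(3·t). Nous avons le jerk j(t) = -81·sin(3·t). En substituant t = -pi/3: j(-pi/3) = 0.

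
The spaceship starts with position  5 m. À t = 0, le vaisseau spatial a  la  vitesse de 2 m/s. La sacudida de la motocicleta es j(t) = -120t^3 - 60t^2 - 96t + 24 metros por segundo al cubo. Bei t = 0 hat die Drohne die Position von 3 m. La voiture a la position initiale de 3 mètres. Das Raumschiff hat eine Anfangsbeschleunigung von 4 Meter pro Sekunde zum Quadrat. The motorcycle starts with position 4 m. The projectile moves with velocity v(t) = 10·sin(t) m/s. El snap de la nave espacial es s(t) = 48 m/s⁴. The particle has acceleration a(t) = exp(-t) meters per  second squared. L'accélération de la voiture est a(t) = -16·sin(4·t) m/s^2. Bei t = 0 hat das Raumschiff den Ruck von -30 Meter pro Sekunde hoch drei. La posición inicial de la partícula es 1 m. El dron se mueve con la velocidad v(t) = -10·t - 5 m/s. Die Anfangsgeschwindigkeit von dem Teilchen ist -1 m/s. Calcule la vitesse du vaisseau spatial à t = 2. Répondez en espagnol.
Para resolver esto, necesitamos tomar 3 integrales de nuestra ecuación del snap s(t) = 48. La integral del snap, con j(0) = -30, da la sacudida: j(t) = 48·t - 30. Tomando ∫j(t)dt y aplicando a(0) = 4, encontramos a(t) = 24·t^2 - 30·t + 4. La antiderivada de la aceleración, con v(0) = 2, da la velocidad: v(t) = 8·t^3 - 15·t^2 + 4·t + 2. Tenemos la velocidad v(t) = 8·t^3 - 15·t^2 + 4·t + 2. Sustituyendo t = 2: v(2) = 14.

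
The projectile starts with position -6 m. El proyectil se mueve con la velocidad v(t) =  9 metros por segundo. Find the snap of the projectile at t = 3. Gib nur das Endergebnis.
s(3) = 0.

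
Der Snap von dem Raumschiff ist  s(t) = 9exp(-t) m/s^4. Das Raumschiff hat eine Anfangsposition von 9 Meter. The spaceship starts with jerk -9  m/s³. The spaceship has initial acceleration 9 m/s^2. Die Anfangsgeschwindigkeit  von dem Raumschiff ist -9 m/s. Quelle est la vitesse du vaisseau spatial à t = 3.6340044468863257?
Nous devons intégrer notre équation du snap s(t) = 9·exp(-t) 3 fois. La primitive du snap est le jerk. En utilisant j(0) = -9, nous obtenons j(t) = -9·exp(-t). L'intégrale du jerk, avec a(0) = 9, donne l'accélération: a(t) = 9·exp(-t). L'intégrale de l'accélération, avec v(0) = -9, donne la vitesse: v(t) = -9·exp(-t). De l'équation de la vitesse v(t) = -9·exp(-t), nous substituons t = 3.6340044468863257 pour obtenir v = -0.237691926672266.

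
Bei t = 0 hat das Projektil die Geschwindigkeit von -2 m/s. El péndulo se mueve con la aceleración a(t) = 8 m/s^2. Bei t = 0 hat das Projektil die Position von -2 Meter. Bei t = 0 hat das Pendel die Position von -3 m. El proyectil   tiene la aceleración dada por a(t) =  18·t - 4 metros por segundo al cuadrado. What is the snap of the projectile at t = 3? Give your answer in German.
Ausgehend von der Beschleunigung a(t) = 18·t - 4, nehmen wir 2 Ableitungen. Die Ableitung von der Beschleunigung ergibt den Ruck: j(t) = 18. Durch Ableiten von dem Ruck erhalten wir den Snap: s(t) = 0. Aus der Gleichung für den Snap s(t) = 0, setzen wir t = 3 ein und erhalten s = 0.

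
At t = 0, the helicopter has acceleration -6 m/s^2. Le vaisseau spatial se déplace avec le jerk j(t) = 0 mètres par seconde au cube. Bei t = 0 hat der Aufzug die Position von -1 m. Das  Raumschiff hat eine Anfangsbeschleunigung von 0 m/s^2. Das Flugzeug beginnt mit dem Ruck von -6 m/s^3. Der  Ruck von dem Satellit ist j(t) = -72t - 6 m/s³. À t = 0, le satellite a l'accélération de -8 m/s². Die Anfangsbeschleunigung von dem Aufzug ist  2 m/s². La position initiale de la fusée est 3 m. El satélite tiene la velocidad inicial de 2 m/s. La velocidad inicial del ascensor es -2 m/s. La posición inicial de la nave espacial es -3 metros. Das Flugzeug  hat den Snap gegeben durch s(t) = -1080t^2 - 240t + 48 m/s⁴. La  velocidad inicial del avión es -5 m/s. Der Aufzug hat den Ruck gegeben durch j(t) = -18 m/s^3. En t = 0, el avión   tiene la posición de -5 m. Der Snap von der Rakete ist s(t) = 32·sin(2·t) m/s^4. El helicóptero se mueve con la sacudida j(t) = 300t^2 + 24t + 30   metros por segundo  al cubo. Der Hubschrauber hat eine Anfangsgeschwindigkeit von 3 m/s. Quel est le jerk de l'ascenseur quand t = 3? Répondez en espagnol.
Tenemos la sacudida j(t) = -18. Sustituyendo t = 3: j(3) = -18.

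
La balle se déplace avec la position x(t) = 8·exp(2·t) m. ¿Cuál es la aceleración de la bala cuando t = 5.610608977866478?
Partiendo de la posición x(t) = 8·exp(2·t), tomamos 2 derivadas. La derivada de la posición da la velocidad: v(t) = 16·exp(2·t). Derivando la velocidad, obtenemos la aceleración: a(t) = 32·exp(2·t). Usando a(t) = 32·exp(2·t) y sustituyendo t = 5.610608977866478, encontramos a = 2390358.37061913.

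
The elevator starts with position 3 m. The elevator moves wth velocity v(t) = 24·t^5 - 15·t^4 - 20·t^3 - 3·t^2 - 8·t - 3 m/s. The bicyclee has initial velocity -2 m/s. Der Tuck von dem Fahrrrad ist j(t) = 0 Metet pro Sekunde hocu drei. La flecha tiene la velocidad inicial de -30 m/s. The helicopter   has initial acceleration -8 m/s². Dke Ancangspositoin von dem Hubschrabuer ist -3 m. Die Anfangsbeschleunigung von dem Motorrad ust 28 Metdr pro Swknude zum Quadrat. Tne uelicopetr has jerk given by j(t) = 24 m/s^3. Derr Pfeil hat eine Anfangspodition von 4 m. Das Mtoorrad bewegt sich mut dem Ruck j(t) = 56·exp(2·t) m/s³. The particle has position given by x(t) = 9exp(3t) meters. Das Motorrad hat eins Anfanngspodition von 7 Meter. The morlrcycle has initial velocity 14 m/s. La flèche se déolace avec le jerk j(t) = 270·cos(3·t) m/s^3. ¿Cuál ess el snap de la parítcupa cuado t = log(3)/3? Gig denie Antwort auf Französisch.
Nous devons dériver notre équation de la position x(t) = 9·exp(3·t) 4 fois. En prenant d/dt de x(t), nous trouvons v(t) = 27·exp(3·t). La dérivée de la vitesse donne l'accélération: a(t) = 81·exp(3·t). En prenant d/dt de a(t), nous trouvons j(t) = 243·exp(3·t). La dérivée du jerk donne le snap: s(t) = 729·exp(3·t). Nous avons le snap s(t) = 729·exp(3·t). En substituant t = log(3)/3: s(log(3)/3) = 2187.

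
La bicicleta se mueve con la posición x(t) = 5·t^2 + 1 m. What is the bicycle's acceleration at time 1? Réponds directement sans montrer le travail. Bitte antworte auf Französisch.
a(1) = 10.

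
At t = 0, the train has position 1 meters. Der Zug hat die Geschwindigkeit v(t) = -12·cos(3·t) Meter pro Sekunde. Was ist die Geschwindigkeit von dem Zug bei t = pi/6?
Aus der Gleichung für die Geschwindigkeit v(t) = -12·cos(3·t), setzen wir t = pi/6 ein und erhalten v = 0.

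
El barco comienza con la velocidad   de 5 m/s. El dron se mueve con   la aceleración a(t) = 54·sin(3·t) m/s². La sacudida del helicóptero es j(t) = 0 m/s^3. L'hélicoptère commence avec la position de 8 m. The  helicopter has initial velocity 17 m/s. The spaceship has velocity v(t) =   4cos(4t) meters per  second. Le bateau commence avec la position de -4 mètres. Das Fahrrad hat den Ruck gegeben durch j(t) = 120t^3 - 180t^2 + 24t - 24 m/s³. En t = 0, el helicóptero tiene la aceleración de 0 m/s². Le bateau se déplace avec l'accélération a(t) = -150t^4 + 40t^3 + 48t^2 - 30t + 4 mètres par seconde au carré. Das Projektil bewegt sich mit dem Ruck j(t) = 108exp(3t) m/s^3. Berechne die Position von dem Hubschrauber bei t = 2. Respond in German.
Um dies zu lösen, müssen wir 3 Integrale unserer Gleichung für den Ruck j(t) = 0 finden. Durch Integration von dem Ruck und Verwendung der Anfangsbedingung a(0) = 0, erhalten wir a(t) = 0. Mit ∫a(t)dt und Anwendung von v(0) = 17, finden wir v(t) = 17. Durch Integration von der Geschwindigkeit und Verwendung der Anfangsbedingung x(0) = 8, erhalten wir x(t) = 17·t + 8. Aus der Gleichung für die Position x(t) = 17·t + 8, setzen wir t = 2 ein und erhalten x = 42.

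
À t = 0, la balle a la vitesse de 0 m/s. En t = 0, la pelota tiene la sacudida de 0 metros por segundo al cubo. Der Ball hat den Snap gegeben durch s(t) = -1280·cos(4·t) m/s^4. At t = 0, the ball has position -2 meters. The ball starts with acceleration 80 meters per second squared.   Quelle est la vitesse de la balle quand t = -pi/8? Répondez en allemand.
Wir müssen unsere Gleichung für den Snap s(t) = -1280·cos(4·t) 3-mal integrieren. Das Integral von dem Snap ist der Ruck. Mit j(0) = 0 erhalten wir j(t) = -320·sin(4·t). Durch Integration von dem Ruck und Verwendung der Anfangsbedingung a(0) = 80, erhalten wir a(t) = 80·cos(4·t). Durch Integration von der Beschleunigung und Verwendung der Anfangsbedingung v(0) = 0, erhalten wir v(t) = 20·sin(4·t). Wir haben die Geschwindigkeit v(t) = 20·sin(4·t). Durch Einsetzen von t = -pi/8: v(-pi/8) = -20.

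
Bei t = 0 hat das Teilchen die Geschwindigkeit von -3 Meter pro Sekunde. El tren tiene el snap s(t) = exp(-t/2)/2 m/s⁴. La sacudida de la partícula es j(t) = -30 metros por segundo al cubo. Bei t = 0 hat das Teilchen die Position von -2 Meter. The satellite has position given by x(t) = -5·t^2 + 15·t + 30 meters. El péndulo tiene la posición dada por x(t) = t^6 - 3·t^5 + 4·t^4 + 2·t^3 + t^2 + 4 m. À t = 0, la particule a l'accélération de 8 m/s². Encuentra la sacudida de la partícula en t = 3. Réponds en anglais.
Using j(t) = -30 and substituting t = 3, we find j = -30.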